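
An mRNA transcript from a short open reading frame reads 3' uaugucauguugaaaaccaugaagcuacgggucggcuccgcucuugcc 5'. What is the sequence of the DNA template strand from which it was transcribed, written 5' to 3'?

Written 5'→3' the mRNA is CCGUUCUCGCCUCGGCUGGGCAUCGAAGUACCAAAAGUUGUACUGUAU, so the coding DNA strand is CCGTTCTCGCCTCGGCTGGGCATCGAAGTACCAAAAGTTGTACTGTAT. The template is its reverse complement.

5'-ATACAGTACAACTTTTGGTACTTCGATGCCCAGCCGAGGCGAGAACGG-3'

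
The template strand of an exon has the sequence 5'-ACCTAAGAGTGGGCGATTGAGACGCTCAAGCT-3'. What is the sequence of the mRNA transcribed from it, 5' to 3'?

RNA polymerase reads the template 3'→5' and synthesizes mRNA 5'→3' by base-pairing (A→U, T→A, G↔C). The complement of the template is TGGATTCTCACCCGCTAACTCTGCGAGTTCGA; antiparallel, so 5'→3' the coding strand is AGCTTGAGCGTCTCAATCGCCCACTCTTAGGT. Replace T with U for the mRNA.

5′-AGCUUGAGCGUCUCAAUCGCCCACUCUUAGGU-3′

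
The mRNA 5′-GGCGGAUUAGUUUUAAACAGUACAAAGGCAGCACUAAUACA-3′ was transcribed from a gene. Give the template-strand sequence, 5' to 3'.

5'-TGTATTAGTGCTGCCTTTGTACTGTTTAAAACTAATCCGCC-3'

Replace U with T to get the coding DNA strand: GGCGGATTAGTTTTAAACAGTACAAAGGCAGCACTAATACA. The template strand is its reverse complement (complement CCGCCTAATCAAAATTTGTCATGTTTCCGTCGTGATTATGT, then reverse).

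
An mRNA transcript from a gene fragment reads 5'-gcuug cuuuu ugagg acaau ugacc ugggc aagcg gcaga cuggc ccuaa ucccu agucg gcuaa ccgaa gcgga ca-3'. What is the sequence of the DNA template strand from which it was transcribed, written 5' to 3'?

Replace U with T to get the coding DNA strand: GCTTGCTTTTTGAGGACAATTGACCTGGGCAAGCGGCAGACTGGCCCTAATCCCTAGTCGGCTAACCGAAGCGGACA. The template strand is its reverse complement (complement CGAACGAAAAACTCCTGTTAACTGGACCCGTTCGCCGTCTGACCGGGATTAGGGATCAGCCGATTGGCTTCGCCTGT, then reverse).

5'-TGTCCGCTTCGGTTAGCCGACTAGGGATTAGGGCCAGTCTGCCGCTTGCCCAGGTCAATTGTCCTCAAAAAGCAAGC-3'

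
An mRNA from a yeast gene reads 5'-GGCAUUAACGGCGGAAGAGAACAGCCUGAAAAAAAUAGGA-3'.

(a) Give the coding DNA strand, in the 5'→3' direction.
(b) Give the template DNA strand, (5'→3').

(a) The coding strand matches the mRNA with U→T.
(b) The template strand is the reverse complement of the coding strand.

(a) 5'-GGCATTAACGGCGGAAGAGAACAGCCTGAAAAAAATAGGA-3'
(b) 5′-TCCTATTTTTTTCAGGCTGTTCTCTTCCGCCGTTAATGCC-3′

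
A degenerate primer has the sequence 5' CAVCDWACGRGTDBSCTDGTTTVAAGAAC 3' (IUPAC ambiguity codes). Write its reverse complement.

Standard pairs A↔T, G↔C; ambiguity codes pair R↔Y, W↔W, S↔S, B↔V, D↔H. Complement (GTBGHWTGCYCAHVSGAHCAAABTTCTTG), then reverse for 5'→3'.

5'-GTTCTTBAAACHAGSVHACYCGTWHGBTG-3'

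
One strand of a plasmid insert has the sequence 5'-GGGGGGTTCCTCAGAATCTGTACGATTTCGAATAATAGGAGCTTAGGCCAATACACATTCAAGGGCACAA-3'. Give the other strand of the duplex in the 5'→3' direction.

5′-TTGTGCCCTTGAATGTGTATTGGCCTAAGCTCCTATTATTCGAAATCGTACAGATTCTGAGGAACCCCCC-3′

Pairing A↔T and G↔C gives CCCCCCAAGGAGTCTTAGACATGCTAAAGCTTATTATCCTCGAATCCGGTTATGTGTAAGTTCCCGTGTT, running 3'→5'. Reverse for the 5'→3' convention.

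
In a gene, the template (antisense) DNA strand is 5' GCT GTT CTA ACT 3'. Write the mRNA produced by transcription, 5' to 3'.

5′-AGUUAGAACAGC-3′

RNA polymerase reads the template 3'→5' and synthesizes mRNA 5'→3' by base-pairing (A→U, T→A, G↔C). The complement of the template is CGACAAGATTGA; antiparallel, so 5'→3' the coding strand is AGTTAGAACAGC. Replace T with U for the mRNA.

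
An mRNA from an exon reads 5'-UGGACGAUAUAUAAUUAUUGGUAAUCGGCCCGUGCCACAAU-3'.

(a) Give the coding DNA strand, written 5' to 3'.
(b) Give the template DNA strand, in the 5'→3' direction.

(a) 5'-TGGACGATATATAATTATTGGTAATCGGCCCGTGCCACAAT-3'
(b) 5'-ATTGTGGCACGGGCCGATTACCAATAATTATATATCGTCCA-3'

(a) The coding strand matches the mRNA with U→T.
(b) The template strand is the reverse complement of the coding strand.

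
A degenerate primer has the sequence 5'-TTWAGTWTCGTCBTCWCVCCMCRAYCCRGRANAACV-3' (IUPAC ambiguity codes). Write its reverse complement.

Standard pairs A↔T, G↔C; ambiguity codes pair R↔Y, M↔K, W↔W, B↔V, N↔N. Complement (AAWTCAWAGCAGVAGWGBGGKGYTRGGYCYTNTTGB), then reverse for 5'→3'.

5'-BGTTNTYCYGGRTYGKGGBGWGAVGACGAWACTWAA-3'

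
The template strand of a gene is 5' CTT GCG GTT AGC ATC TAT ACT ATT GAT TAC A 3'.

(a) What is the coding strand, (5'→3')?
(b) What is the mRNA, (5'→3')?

(a) 5'-TGTAATCAATAGTATAGATGCTAACCGCAAG-3'
(b) 5'-UGUAAUCAAUAGUAUAGAUGCUAACCGCAAG-3'

(a) The coding strand is the reverse complement of the template: complement GAACGCCAATCGTAGATATGATAACTAATGT, then reverse.
(b) mRNA has the coding-strand sequence with T→U.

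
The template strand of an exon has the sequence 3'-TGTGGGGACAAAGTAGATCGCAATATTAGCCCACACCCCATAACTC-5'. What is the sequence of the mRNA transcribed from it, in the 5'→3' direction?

5'-ACACCCCUGUUUCAUCUAGCGUUAUAAUCGGGUGUGGGGUAUUGAG-3'

Reading the template 3'→5' as shown, RNA polymerase pairs each base (A→U, T→A, G↔C) to build mRNA 5'→3' directly.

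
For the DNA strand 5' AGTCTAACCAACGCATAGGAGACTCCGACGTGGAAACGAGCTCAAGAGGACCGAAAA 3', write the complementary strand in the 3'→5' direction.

3'-TCAGATTGGTTGCGTATCCTCTGAGGCTGCACCTTTGCTCGAGTTCTCCTGGCTTTT-5'

Base-pairing A↔T, G↔C gives the complement. The complementary strand is antiparallel, so paired with a 5'→3' strand it runs 3'→5'.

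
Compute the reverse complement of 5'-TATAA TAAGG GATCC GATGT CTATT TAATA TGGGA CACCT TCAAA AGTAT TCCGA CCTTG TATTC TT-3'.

5'-AAGAATACAAGGTCGGAATACTTTTGAAGGTGTCCCATATTAAATAGACATCGGATCCCTTATTATA-3'

Complement each base (A↔T, G↔C): ATATTATTCCCTAGGCTACAGATAAATTATACCCTGTGGAAGTTTTCATAAGGCTGGAACATAAGAA. Then reverse.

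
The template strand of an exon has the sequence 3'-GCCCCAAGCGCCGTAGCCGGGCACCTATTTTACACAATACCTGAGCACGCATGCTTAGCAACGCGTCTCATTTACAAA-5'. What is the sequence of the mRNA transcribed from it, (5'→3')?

Reading the template 3'→5' as shown, RNA polymerase pairs each base (A→U, T→A, G↔C) to build mRNA 5'→3' directly.

5'-CGGGGUUCGCGGCAUCGGCCCGUGGAUAAAAUGUGUUAUGGACUCGUGCGUACGAAUCGUUGCGCAGAGUAAAUGUUU-3'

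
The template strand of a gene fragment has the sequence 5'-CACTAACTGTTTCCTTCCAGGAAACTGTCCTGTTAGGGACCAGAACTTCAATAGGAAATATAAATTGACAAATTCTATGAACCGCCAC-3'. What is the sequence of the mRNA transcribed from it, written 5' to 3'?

5'-GUGGCGGUUCAUAGAAUUUGUCAAUUUAUAUUUCCUAUUGAAGUUCUGGUCCCUAACAGGACAGUUUCCUGGAAGGAAACAGUUAGUG-3'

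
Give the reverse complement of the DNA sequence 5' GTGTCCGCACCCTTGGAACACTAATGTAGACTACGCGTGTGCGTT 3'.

5'-AACGCACACGCGTAGTCTACATTAGTGTTCCAAGGGTGCGGACAC-3'

Reading the sequence 3'→5' and pairing each base (A↔T, G↔C) gives the reverse complement directly.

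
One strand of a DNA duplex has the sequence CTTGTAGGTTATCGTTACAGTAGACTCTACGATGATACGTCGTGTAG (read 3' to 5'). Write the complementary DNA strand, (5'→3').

The strand is given 3'→5', so its complement runs 5'→3' in the same left-to-right order: pair each base A↔T, G↔C.

5'-GAACATCCAATAGCAATGTCATCTGAGATGCTACTATGCAGCACATC-3'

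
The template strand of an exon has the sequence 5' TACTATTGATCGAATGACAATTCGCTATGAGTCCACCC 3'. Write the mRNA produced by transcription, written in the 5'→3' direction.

5'-GGGUGGACUCAUAGCGAAUUGUCAUUCGAUCAAUAGUA-3'

The mRNA has the sequence of the coding strand (reverse complement of the template) with T→U. Reverse complement of TACTATTGATCGAATGACAATTCGCTATGAGTCCACCC is GGGTGGACTCATAGCGAATTGTCATTCGATCAATAGTA; then T→U.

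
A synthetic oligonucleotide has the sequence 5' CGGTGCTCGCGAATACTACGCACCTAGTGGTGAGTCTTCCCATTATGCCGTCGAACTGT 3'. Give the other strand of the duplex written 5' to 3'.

The complement of CGGTGCTCGCGAATACTACGCACCTAGTGGTGAGTCTTCCCATTATGCCGTCGAACTGT is GCCACGAGCGCTTATGATGCGTGGATCACCACTCAGAAGGGTAATACGGCAGCTTGACA (A↔T, G↔C). DNA strands are antiparallel, so the complementary strand runs 3'→5'; reversing gives the 5'→3' form.

5'-ACAGTTCGACGGCATAATGGGAAGACTCACCACTAGGTGCGTAGTATTCGCGAGCACCG-3'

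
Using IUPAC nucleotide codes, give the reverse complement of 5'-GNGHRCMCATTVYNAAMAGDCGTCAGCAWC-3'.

Standard pairs A↔T, G↔C; ambiguity codes pair R↔Y, M↔K, W↔W, D↔H, V↔B, N↔N. Complement (CNCDYGKGTAABRNTTKTCHGCAGTCGTWG), then reverse for 5'→3'.

5'-GWTGCTGACGHCTKTTNRBAATGKGYDCNC-3'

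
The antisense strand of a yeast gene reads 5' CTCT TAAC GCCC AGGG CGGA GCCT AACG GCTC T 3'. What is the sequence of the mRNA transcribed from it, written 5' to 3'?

5'-AGAGCCGUUAGGCUCCGCCCUGGGCGUUAAGAG-3'

RNA polymerase reads the template 3'→5' and synthesizes mRNA 5'→3' by base-pairing (A→U, T→A, G↔C). The complement of the template is GAGAATTGCGGGTCCCGCCTCGGATTGCCGAGA; antiparallel, so 5'→3' the coding strand is AGAGCCGTTAGGCTCCGCCCTGGGCGTTAAGAG. Replace T with U for the mRNA.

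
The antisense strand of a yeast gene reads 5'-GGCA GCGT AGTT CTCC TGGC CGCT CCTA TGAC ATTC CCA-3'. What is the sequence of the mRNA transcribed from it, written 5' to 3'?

5'-UGGGAAUGUCAUAGGAGCGGCCAGGAGAACUACGCUGCC-3'

RNA polymerase reads the template 3'→5' and synthesizes mRNA 5'→3' by base-pairing (A→U, T→A, G↔C). The complement of the template is CCGTCGCATCAAGAGGACCGGCGAGGATACTGTAAGGGT; antiparallel, so 5'→3' the coding strand is TGGGAATGTCATAGGAGCGGCCAGGAGAACTACGCTGCC. Replace T with U for the mRNA.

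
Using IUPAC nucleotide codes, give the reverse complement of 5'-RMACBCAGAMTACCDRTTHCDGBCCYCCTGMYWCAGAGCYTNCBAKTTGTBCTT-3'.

Standard pairs A↔T, G↔C; ambiguity codes pair R↔Y, M↔K, W↔W, B↔V, D↔H, N↔N. Complement (YKTGVGTCTKATGGHYAADGHCVGGRGGACKRWGTCTCGRANGVTMAACAVGAA), then reverse for 5'→3'.

5′-AAGVACAAMTVGNARGCTCTGWRKCAGGRGGVCHGDAAYHGGTAKTCTGVGTKY-3′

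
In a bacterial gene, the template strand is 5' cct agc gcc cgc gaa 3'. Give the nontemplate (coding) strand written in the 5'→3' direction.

5'-TTCGCGGGCGCTAGG-3'

The coding strand is complementary and antiparallel to the template: take the complement (A↔T, G↔C) and reverse.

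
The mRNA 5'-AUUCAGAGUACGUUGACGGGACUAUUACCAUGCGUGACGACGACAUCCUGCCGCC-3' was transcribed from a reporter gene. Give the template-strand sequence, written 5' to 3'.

5'-GGCGGCAGGATGTCGTCGTCACGCATGGTAATAGTCCCGTCAACGTACTCTGAAT-3'

Replace U with T to get the coding DNA strand: ATTCAGAGTACGTTGACGGGACTATTACCATGCGTGACGACGACATCCTGCCGCC. The template strand is its reverse complement (complement TAAGTCTCATGCAACTGCCCTGATAATGGTACGCACTGCTGCTGTAGGACGGCGG, then reverse).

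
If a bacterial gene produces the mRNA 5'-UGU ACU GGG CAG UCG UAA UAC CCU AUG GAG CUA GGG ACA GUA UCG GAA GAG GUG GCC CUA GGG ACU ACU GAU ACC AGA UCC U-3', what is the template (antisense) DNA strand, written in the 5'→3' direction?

5'-AGGATCTGGTATCAGTAGTCCCTAGGGCCACCTCTTCCGATACTGTCCCTAGCTCCATAGGGTATTACGACTGCCCAGTACA-3'

Replace U with T to get the coding DNA strand: TGTACTGGGCAGTCGTAATACCCTATGGAGCTAGGGACAGTATCGGAAGAGGTGGCCCTAGGGACTACTGATACCAGATCCT. The template strand is its reverse complement (complement ACATGACCCGTCAGCATTATGGGATACCTCGATCCCTGTCATAGCCTTCTCCACCGGGATCCCTGATGACTATGGTCTAGGA, then reverse).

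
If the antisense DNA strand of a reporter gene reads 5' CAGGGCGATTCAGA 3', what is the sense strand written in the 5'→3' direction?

5′-TCTGAATCGCCCTG-3′

The coding strand is complementary and antiparallel to the template: take the complement (A↔T, G↔C) and reverse.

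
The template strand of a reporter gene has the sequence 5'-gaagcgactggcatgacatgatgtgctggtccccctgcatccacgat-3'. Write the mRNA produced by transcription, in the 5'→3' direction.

5′-AUCGUGGAUGCAGGGGGACCAGCACAUCAUGUCAUGCCAGUCGCUUC-3′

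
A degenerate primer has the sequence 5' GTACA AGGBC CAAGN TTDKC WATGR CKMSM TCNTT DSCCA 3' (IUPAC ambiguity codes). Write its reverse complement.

5′-TGGSHAANGAKSKMGYCATWGMHAANCTTGGVCCTTGTAC-3′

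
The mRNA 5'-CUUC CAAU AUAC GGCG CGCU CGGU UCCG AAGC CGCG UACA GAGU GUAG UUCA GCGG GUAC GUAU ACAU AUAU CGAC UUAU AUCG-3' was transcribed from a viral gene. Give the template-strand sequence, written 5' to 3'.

Replace U with T to get the coding DNA strand: CTTCCAATATACGGCGCGCTCGGTTCCGAAGCCGCGTACAGAGTGTAGTTCAGCGGGTACGTATACATATATCGACTTATATCG. The template strand is its reverse complement (complement GAAGGTTATATGCCGCGCGAGCCAAGGCTTCGGCGCATGTCTCACATCAAGTCGCCCATGCATATGTATATAGCTGAATATAGC, then reverse).

5′-CGATATAAGTCGATATATGTATACGTACCCGCTGAACTACACTCTGTACGCGGCTTCGGAACCGAGCGCGCCGTATATTGGAAG-3′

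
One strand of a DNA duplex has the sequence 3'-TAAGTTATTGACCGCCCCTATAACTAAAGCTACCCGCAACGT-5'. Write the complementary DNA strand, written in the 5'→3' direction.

5'-ATTCAATAACTGGCGGGGATATTGATTTCGATGGGCGTTGCA-3'

The strand is given 3'→5', so its complement runs 5'→3' in the same left-to-right order: pair each base A↔T, G↔C.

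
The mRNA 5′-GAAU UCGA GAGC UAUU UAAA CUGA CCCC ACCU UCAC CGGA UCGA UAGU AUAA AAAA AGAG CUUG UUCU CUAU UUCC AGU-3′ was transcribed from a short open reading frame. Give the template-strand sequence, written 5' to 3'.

Replace U with T to get the coding DNA strand: GAATTCGAGAGCTATTTAAACTGACCCCACCTTCACCGGATCGATAGTATAAAAAAAGAGCTTGTTCTCTATTTCCAGT. The template strand is its reverse complement (complement CTTAAGCTCTCGATAAATTTGACTGGGGTGGAAGTGGCCTAGCTATCATATTTTTTTCTCGAACAAGAGATAAAGGTCA, then reverse).

5'-ACTGGAAATAGAGAACAAGCTCTTTTTTTATACTATCGATCCGGTGAAGGTGGGGTCAGTTTAAATAGCTCTCGAATTC-3'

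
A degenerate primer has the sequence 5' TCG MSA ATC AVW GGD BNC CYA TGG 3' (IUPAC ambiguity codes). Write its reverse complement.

Standard pairs A↔T, G↔C; ambiguity codes pair Y↔R, M↔K, W↔W, S↔S, B↔V, D↔H, N↔N. Complement (AGCKSTTAGTBWCCHVNGGRTACC), then reverse for 5'→3'.

5′-CCATRGGNVHCCWBTGATTSKCGA-3′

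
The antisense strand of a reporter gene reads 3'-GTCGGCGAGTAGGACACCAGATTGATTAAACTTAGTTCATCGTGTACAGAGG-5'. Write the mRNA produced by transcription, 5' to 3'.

5′-CAGCCGCUCAUCCUGUGGUCUAACUAAUUUGAAUCAAGUAGCACAUGUCUCC-3′

Reading the template 3'→5' as shown, RNA polymerase pairs each base (A→U, T→A, G↔C) to build mRNA 5'→3' directly.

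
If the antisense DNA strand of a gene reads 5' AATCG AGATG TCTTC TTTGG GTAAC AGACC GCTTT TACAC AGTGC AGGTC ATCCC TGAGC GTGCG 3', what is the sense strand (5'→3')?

5'-CGCACGCTCAGGGATGACCTGCACTGTGTAAAAGCGGTCTGTTACCCAAAGAAGACATCTCGATT-3'

The coding strand is complementary and antiparallel to the template: take the complement (A↔T, G↔C) and reverse.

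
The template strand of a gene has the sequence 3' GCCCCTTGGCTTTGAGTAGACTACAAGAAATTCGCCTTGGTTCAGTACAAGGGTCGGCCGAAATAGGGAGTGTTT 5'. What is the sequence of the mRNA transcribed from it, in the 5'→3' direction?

Reading the template 3'→5' as shown, RNA polymerase pairs each base (A→U, T→A, G↔C) to build mRNA 5'→3' directly.

5'-CGGGGAACCGAAACUCAUCUGAUGUUCUUUAAGCGGAACCAAGUCAUGUUCCCAGCCGGCUUUAUCCCUCACAAA-3'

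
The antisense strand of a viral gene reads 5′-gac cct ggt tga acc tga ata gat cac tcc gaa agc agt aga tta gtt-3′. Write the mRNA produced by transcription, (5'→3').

RNA polymerase reads the template 3'→5' and synthesizes mRNA 5'→3' by base-pairing (A→U, T→A, G↔C). The complement of the template is CTGGGACCAACTTGGACTTATCTAGTGAGGCTTTCGTCATCTAATCAA; antiparallel, so 5'→3' the coding strand is AACTAATCTACTGCTTTCGGAGTGATCTATTCAGGTTCAACCAGGGTC. Replace T with U for the mRNA.

5'-AACUAAUCUACUGCUUUCGGAGUGAUCUAUUCAGGUUCAACCAGGGUC-3'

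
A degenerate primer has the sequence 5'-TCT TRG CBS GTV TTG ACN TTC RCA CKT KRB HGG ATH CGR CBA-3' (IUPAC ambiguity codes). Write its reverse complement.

5'-TVGYCGDATCCDVYMAMGTGYGAANGTCAABACSVGCYAAGA-3'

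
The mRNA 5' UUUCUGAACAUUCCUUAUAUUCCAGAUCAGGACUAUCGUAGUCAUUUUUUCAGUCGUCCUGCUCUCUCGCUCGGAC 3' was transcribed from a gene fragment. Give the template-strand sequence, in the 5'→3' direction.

Replace U with T to get the coding DNA strand: TTTCTGAACATTCCTTATATTCCAGATCAGGACTATCGTAGTCATTTTTTCAGTCGTCCTGCTCTCTCGCTCGGAC. The template strand is its reverse complement (complement AAAGACTTGTAAGGAATATAAGGTCTAGTCCTGATAGCATCAGTAAAAAAGTCAGCAGGACGAGAGAGCGAGCCTG, then reverse).

5'-GTCCGAGCGAGAGAGCAGGACGACTGAAAAAATGACTACGATAGTCCTGATCTGGAATATAAGGAATGTTCAGAAA-3'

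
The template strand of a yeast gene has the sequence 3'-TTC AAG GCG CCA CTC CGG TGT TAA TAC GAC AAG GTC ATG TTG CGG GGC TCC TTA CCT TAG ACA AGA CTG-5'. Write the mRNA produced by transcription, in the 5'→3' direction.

Reading the template 3'→5' as shown, RNA polymerase pairs each base (A→U, T→A, G↔C) to build mRNA 5'→3' directly.

5'-AAGUUCCGCGGUGAGGCCACAAUUAUGCUGUUCCAGUACAACGCCCCGAGGAAUGGAAUCUGUUCUGAC-3'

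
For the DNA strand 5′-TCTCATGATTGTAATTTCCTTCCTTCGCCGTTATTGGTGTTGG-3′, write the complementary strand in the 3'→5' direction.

3'-AGAGTACTAACATTAAAGGAAGGAAGCGGCAATAACCACAACC-5'

Base-pairing A↔T, G↔C gives the complement. The complementary strand is antiparallel, so paired with a 5'→3' strand it runs 3'→5'.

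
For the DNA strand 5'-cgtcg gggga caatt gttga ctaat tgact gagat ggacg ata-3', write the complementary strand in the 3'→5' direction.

3'-GCAGCCCCCTGTTAACAACTGATTAACTGACTCTACCTGCTAT-5'

Base-pairing A↔T, G↔C gives the complement. The complementary strand is antiparallel, so paired with a 5'→3' strand it runs 3'→5'.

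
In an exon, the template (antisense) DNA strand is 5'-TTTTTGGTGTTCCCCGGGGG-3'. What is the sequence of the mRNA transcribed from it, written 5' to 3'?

The mRNA has the sequence of the coding strand (reverse complement of the template) with T→U. Reverse complement of TTTTTGGTGTTCCCCGGGGG is CCCCCGGGGAACACCAAAAA; then T→U.

5'-CCCCCGGGGAACACCAAAAA-3'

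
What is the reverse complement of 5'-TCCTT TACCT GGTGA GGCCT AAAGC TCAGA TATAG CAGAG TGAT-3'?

5′-ATCACTCTGCTATATCTGAGCTTTAGGCCTCACCAGGTAAAGGA-3′

Complement each base (A↔T, G↔C): AGGAAATGGACCACTCCGGATTTCGAGTCTATATCGTCTCACTA. Then reverse.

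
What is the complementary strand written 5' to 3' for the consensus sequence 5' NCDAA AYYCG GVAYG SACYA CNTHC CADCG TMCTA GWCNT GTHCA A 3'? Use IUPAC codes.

Standard pairs A↔T, G↔C; ambiguity codes pair Y↔R, M↔K, W↔W, S↔S, D↔H, V↔B, N↔N. Complement (NGHTTTRRGCCBTRCSTGRTGNADGGTHGCAKGATCWGNACADGTT), then reverse for 5'→3'.

5'-TTGDACANGWCTAGKACGHTGGDANGTRGTSCRTBCCGRRTTTHGN-3'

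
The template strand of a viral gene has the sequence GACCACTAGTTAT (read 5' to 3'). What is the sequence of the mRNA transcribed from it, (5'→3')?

5'-AUAACUAGUGGUC-3'

RNA polymerase reads the template 3'→5' and synthesizes mRNA 5'→3' by base-pairing (A→U, T→A, G↔C). The complement of the template is CTGGTGATCAATA; antiparallel, so 5'→3' the coding strand is ATAACTAGTGGTC. Replace T with U for the mRNA.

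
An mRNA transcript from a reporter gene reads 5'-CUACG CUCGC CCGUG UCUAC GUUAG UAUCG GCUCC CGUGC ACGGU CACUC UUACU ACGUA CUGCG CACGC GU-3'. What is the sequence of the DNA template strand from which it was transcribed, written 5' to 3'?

Replace U with T to get the coding DNA strand: CTACGCTCGCCCGTGTCTACGTTAGTATCGGCTCCCGTGCACGGTCACTCTTACTACGTACTGCGCACGCGT. The template strand is its reverse complement (complement GATGCGAGCGGGCACAGATGCAATCATAGCCGAGGGCACGTGCCAGTGAGAATGATGCATGACGCGTGCGCA, then reverse).

5'-ACGCGTGCGCAGTACGTAGTAAGAGTGACCGTGCACGGGAGCCGATACTAACGTAGACACGGGCGAGCGTAG-3'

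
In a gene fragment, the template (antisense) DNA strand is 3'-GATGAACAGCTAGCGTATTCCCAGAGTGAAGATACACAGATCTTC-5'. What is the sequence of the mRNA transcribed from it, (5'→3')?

Reading the template 3'→5' as shown, RNA polymerase pairs each base (A→U, T→A, G↔C) to build mRNA 5'→3' directly.

5'-CUACUUGUCGAUCGCAUAAGGGUCUCACUUCUAUGUGUCUAGAAG-3'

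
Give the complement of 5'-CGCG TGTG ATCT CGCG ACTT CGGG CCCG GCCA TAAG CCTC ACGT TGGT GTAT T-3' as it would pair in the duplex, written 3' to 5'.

3'-GCGCACACTAGAGCGCTGAAGCCCGGGCCGGTATTCGGAGTGCAACCACATAA-5'

Base-pairing A↔T, G↔C gives the complement. The complementary strand is antiparallel, so paired with a 5'→3' strand it runs 3'→5'.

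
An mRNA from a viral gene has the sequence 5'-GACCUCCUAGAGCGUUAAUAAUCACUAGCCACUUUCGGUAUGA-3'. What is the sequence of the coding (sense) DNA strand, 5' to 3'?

5'-GACCTCCTAGAGCGTTAATAATCACTAGCCACTTTCGGTATGA-3'

The coding DNA strand has the same 5'→3' sequence as the mRNA with U replaced by T.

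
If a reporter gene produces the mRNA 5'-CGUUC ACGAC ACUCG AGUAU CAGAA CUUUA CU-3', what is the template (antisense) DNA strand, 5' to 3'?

Replace U with T to get the coding DNA strand: CGTTCACGACACTCGAGTATCAGAACTTTACT. The template strand is its reverse complement (complement GCAAGTGCTGTGAGCTCATAGTCTTGAAATGA, then reverse).

5′-AGTAAAGTTCTGATACTCGAGTGTCGTGAACG-3′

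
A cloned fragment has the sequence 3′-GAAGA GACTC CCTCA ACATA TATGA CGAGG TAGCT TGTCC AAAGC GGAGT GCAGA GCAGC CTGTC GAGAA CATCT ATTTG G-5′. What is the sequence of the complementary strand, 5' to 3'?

The strand is given 3'→5', so its complement runs 5'→3' in the same left-to-right order: pair each base A↔T, G↔C.

5'-CTTCTCTGAGGGAGTTGTATATACTGCTCCATCGAACAGGTTTCGCCTCACGTCTCGTCGGACAGCTCTTGTAGATAAACC-3'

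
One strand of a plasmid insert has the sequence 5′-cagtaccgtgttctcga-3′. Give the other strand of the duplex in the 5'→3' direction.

5'-TCGAGAACACGGTACTG-3'

Pairing A↔T and G↔C gives GTCATGGCACAAGAGCT, running 3'→5'. Reverse for the 5'→3' convention.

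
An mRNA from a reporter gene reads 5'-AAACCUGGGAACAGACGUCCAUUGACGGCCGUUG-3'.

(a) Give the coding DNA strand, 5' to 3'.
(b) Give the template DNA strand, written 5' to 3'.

(a) The coding strand matches the mRNA with U→T.
(b) The template strand is the reverse complement of the coding strand.

(a) 5'-AAACCTGGGAACAGACGTCCATTGACGGCCGTTG-3'
(b) 5'-CAACGGCCGTCAATGGACGTCTGTTCCCAGGTTT-3'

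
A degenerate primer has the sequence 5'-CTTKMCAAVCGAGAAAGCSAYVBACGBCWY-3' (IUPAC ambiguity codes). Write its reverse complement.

Standard pairs A↔T, G↔C; ambiguity codes pair Y↔R, M↔K, W↔W, S↔S, B↔V. Complement (GAAMKGTTBGCTCTTTCGSTRBVTGCVGWR), then reverse for 5'→3'.

5'-RWGVCGTVBRTSGCTTTCTCGBTTGKMAAG-3'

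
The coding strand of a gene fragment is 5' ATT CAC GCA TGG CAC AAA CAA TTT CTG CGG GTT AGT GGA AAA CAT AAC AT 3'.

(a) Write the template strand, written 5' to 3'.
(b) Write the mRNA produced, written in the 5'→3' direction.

(a) The template strand is the reverse complement of the coding strand: complement TAAGTGCGTACCGTGTTTGTTAAAGACGCCCAATCACCTTTTGTATTGTA, then reverse.
(b) mRNA matches the coding strand with T→U.

(a) 5'-ATGTTATGTTTTCCACTAACCCGCAGAAATTGTTTGTGCCATGCGTGAAT-3'
(b) 5′-AUUCACGCAUGGCACAAACAAUUUCUGCGGGUUAGUGGAAAACAUAACAU-3′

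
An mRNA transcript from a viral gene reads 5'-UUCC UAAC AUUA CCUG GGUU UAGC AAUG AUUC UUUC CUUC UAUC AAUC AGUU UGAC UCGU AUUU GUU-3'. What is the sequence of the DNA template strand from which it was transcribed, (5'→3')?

Replace U with T to get the coding DNA strand: TTCCTAACATTACCTGGGTTTAGCAATGATTCTTTCCTTCTATCAATCAGTTTGACTCGTATTTGTT. The template strand is its reverse complement (complement AAGGATTGTAATGGACCCAAATCGTTACTAAGAAAGGAAGATAGTTAGTCAAACTGAGCATAAACAA, then reverse).

5'-AACAAATACGAGTCAAACTGATTGATAGAAGGAAAGAATCATTGCTAAACCCAGGTAATGTTAGGAA-3'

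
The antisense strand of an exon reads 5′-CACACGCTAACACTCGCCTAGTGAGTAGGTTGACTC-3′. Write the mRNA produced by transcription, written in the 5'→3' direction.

RNA polymerase reads the template 3'→5' and synthesizes mRNA 5'→3' by base-pairing (A→U, T→A, G↔C). The complement of the template is GTGTGCGATTGTGAGCGGATCACTCATCCAACTGAG; antiparallel, so 5'→3' the coding strand is GAGTCAACCTACTCACTAGGCGAGTGTTAGCGTGTG. Replace T with U for the mRNA.

5'-GAGUCAACCUACUCACUAGGCGAGUGUUAGCGUGUG-3'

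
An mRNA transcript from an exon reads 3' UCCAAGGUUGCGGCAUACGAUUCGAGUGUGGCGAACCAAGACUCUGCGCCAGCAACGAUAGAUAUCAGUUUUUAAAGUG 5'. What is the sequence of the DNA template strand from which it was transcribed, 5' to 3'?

5'-AGGTTCCAACGCCGTATGCTAAGCTCACACCGCTTGGTTCTGAGACGCGGTCGTTGCTATCTATAGTCAAAAATTTCAC-3'

Written 5'→3' the mRNA is GUGAAAUUUUUGACUAUAGAUAGCAACGACCGCGUCUCAGAACCAAGCGGUGUGAGCUUAGCAUACGGCGUUGGAACCU, so the coding DNA strand is GTGAAATTTTTGACTATAGATAGCAACGACCGCGTCTCAGAACCAAGCGGTGTGAGCTTAGCATACGGCGTTGGAACCT. The template is its reverse complement.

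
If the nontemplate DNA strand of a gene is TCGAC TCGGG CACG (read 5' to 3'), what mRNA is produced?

mRNA has the coding-strand sequence with U in place of T.

5'-UCGACUCGGGCACG-3'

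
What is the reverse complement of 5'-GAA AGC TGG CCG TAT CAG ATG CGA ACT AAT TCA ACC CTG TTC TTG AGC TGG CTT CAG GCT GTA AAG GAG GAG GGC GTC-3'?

5'-GACGCCCTCCTCCTTTACAGCCTGAAGCCAGCTCAAGAACAGGGTTGAATTAGTTCGCATCTGATACGGCCAGCTTTC-3'

Reading the sequence 3'→5' and pairing each base (A↔T, G↔C) gives the reverse complement directly.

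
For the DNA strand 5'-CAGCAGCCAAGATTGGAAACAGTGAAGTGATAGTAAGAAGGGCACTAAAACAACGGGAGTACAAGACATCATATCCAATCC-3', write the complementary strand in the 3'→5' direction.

3'-GTCGTCGGTTCTAACCTTTGTCACTTCACTATCATTCTTCCCGTGATTTTGTTGCCCTCATGTTCTGTAGTATAGGTTAGG-5'

Base-pairing A↔T, G↔C gives the complement. The complementary strand is antiparallel, so paired with a 5'→3' strand it runs 3'→5'.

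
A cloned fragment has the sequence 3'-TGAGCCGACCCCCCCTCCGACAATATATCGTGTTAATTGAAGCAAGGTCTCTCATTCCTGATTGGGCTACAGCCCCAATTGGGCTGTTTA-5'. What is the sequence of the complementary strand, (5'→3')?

The strand is given 3'→5', so its complement runs 5'→3' in the same left-to-right order: pair each base A↔T, G↔C.

5'-ACTCGGCTGGGGGGGAGGCTGTTATATAGCACAATTAACTTCGTTCCAGAGAGTAAGGACTAACCCGATGTCGGGGTTAACCCGACAAAT-3'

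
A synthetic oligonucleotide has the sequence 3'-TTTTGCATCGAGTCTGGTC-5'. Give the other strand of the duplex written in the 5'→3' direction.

5′-AAAACGTAGCTCAGACCAG-3′

The strand is given 3'→5', so its complement runs 5'→3' in the same left-to-right order: pair each base A↔T, G↔C.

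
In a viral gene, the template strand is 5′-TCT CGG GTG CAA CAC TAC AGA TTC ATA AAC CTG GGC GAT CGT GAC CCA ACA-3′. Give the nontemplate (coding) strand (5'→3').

5′-TGTTGGGTCACGATCGCCCAGGTTTATGAATCTGTAGTGTTGCACCCGAGA-3′

The coding strand is complementary and antiparallel to the template: take the complement (A↔T, G↔C) and reverse.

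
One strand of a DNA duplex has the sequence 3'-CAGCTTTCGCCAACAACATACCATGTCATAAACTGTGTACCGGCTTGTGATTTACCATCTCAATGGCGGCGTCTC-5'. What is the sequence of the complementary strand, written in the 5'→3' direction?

The strand is given 3'→5', so its complement runs 5'→3' in the same left-to-right order: pair each base A↔T, G↔C.

5'-GTCGAAAGCGGTTGTTGTATGGTACAGTATTTGACACATGGCCGAACACTAAATGGTAGAGTTACCGCCGCAGAG-3'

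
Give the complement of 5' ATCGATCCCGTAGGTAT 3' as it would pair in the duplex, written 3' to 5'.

3'-TAGCTAGGGCATCCATA-5'

Base-pairing A↔T, G↔C gives the complement. The complementary strand is antiparallel, so paired with a 5'→3' strand it runs 3'→5'.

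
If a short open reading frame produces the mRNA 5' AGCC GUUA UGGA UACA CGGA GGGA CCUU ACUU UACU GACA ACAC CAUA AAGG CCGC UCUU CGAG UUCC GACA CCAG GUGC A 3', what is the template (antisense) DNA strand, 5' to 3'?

Replace U with T to get the coding DNA strand: AGCCGTTATGGATACACGGAGGGACCTTACTTTACTGACAACACCATAAAGGCCGCTCTTCGAGTTCCGACACCAGGTGCA. The template strand is its reverse complement (complement TCGGCAATACCTATGTGCCTCCCTGGAATGAAATGACTGTTGTGGTATTTCCGGCGAGAAGCTCAAGGCTGTGGTCCACGT, then reverse).

5′-TGCACCTGGTGTCGGAACTCGAAGAGCGGCCTTTATGGTGTTGTCAGTAAAGTAAGGTCCCTCCGTGTATCCATAACGGCT-3′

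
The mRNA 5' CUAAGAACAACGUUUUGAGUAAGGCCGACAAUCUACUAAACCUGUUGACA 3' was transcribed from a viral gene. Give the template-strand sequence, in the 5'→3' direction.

Replace U with T to get the coding DNA strand: CTAAGAACAACGTTTTGAGTAAGGCCGACAATCTACTAAACCTGTTGACA. The template strand is its reverse complement (complement GATTCTTGTTGCAAAACTCATTCCGGCTGTTAGATGATTTGGACAACTGT, then reverse).

5′-TGTCAACAGGTTTAGTAGATTGTCGGCCTTACTCAAAACGTTGTTCTTAG-3′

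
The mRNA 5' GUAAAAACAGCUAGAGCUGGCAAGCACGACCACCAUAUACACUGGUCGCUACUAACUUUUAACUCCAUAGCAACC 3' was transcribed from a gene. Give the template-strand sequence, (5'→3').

Replace U with T to get the coding DNA strand: GTAAAAACAGCTAGAGCTGGCAAGCACGACCACCATATACACTGGTCGCTACTAACTTTTAACTCCATAGCAACC. The template strand is its reverse complement (complement CATTTTTGTCGATCTCGACCGTTCGTGCTGGTGGTATATGTGACCAGCGATGATTGAAAATTGAGGTATCGTTGG, then reverse).

5'-GGTTGCTATGGAGTTAAAAGTTAGTAGCGACCAGTGTATATGGTGGTCGTGCTTGCCAGCTCTAGCTGTTTTTAC-3'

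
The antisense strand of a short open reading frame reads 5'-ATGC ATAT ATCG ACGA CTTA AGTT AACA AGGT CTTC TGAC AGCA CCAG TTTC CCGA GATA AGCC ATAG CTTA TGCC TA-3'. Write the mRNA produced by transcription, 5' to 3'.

5'-UAGGCAUAAGCUAUGGCUUAUCUCGGGAAACUGGUGCUGUCAGAAGACCUUGUUAACUUAAGUCGUCGAUAUAUGCAU-3'

RNA polymerase reads the template 3'→5' and synthesizes mRNA 5'→3' by base-pairing (A→U, T→A, G↔C). The complement of the template is TACGTATATAGCTGCTGAATTCAATTGTTCCAGAAGACTGTCGTGGTCAAAGGGCTCTATTCGGTATCGAATACGGAT; antiparallel, so 5'→3' the coding strand is TAGGCATAAGCTATGGCTTATCTCGGGAAACTGGTGCTGTCAGAAGACCTTGTTAACTTAAGTCGTCGATATATGCAT. Replace T with U for the mRNA.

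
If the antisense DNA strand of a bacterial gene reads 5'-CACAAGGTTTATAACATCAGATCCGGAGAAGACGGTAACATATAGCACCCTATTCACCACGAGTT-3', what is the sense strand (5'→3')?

5'-AACTCGTGGTGAATAGGGTGCTATATGTTACCGTCTTCTCCGGATCTGATGTTATAAACCTTGTG-3'

The coding strand is complementary and antiparallel to the template: take the complement (A↔T, G↔C) and reverse.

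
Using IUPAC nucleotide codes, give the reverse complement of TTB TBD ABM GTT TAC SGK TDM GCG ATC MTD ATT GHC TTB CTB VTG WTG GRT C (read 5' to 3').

Standard pairs A↔T, G↔C; ambiguity codes pair R↔Y, M↔K, W↔W, S↔S, B↔V, D↔H. Complement (AAVAVHTVKCAAATGSCMAHKCGCTAGKAHTAACDGAAVGAVBACWACCYAG), then reverse for 5'→3'.

5'-GAYCCAWCABVAGVAAGDCAATHAKGATCGCKHAMCSGTAAACKVTHVAVAA-3'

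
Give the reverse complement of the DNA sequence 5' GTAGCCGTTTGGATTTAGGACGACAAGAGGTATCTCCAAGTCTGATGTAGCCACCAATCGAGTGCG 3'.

Reading the sequence 3'→5' and pairing each base (A↔T, G↔C) gives the reverse complement directly.

5'-CGCACTCGATTGGTGGCTACATCAGACTTGGAGATACCTCTTGTCGTCCTAAATCCAAACGGCTAC-3'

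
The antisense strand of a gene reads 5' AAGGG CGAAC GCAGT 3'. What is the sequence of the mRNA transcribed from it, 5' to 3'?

5′-ACUGCGUUCGCCCUU-3′

RNA polymerase reads the template 3'→5' and synthesizes mRNA 5'→3' by base-pairing (A→U, T→A, G↔C). The complement of the template is TTCCCGCTTGCGTCA; antiparallel, so 5'→3' the coding strand is ACTGCGTTCGCCCTT. Replace T with U for the mRNA.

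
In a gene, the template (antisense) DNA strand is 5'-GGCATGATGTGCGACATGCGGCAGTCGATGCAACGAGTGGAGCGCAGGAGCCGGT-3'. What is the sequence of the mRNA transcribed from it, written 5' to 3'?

5′-ACCGGCUCCUGCGCUCCACUCGUUGCAUCGACUGCCGCAUGUCGCACAUCAUGCC-3′

The mRNA has the sequence of the coding strand (reverse complement of the template) with T→U. Reverse complement of GGCATGATGTGCGACATGCGGCAGTCGATGCAACGAGTGGAGCGCAGGAGCCGGT is ACCGGCTCCTGCGCTCCACTCGTTGCATCGACTGCCGCATGTCGCACATCATGCC; then T→U.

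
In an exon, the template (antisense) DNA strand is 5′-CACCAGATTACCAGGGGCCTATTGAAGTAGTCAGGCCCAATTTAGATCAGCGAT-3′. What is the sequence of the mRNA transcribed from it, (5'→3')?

The mRNA has the sequence of the coding strand (reverse complement of the template) with T→U. Reverse complement of CACCAGATTACCAGGGGCCTATTGAAGTAGTCAGGCCCAATTTAGATCAGCGAT is ATCGCTGATCTAAATTGGGCCTGACTACTTCAATAGGCCCCTGGTAATCTGGTG; then T→U.

5'-AUCGCUGAUCUAAAUUGGGCCUGACUACUUCAAUAGGCCCCUGGUAAUCUGGUG-3'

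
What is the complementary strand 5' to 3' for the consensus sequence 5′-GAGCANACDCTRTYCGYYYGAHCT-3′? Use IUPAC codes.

5'-AGDTCRRRCGRAYAGHGTNTGCTC-3'

Standard pairs A↔T, G↔C; ambiguity codes pair R↔Y, D↔H, N↔N. Complement (CTCGTNTGHGAYARGCRRRCTDGA), then reverse for 5'→3'.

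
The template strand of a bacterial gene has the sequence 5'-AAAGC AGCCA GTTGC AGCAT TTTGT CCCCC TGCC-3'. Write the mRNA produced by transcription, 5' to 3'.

5'-GGCAGGGGGACAAAAUGCUGCAACUGGCUGCUUU-3'

The mRNA has the sequence of the coding strand (reverse complement of the template) with T→U. Reverse complement of AAAGCAGCCAGTTGCAGCATTTTGTCCCCCTGCC is GGCAGGGGGACAAAATGCTGCAACTGGCTGCTTT; then T→U.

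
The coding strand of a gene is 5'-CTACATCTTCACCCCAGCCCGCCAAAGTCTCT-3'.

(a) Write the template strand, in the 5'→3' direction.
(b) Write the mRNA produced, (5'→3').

(a) 5'-AGAGACTTTGGCGGGCTGGGGTGAAGATGTAG-3'
(b) 5'-CUACAUCUUCACCCCAGCCCGCCAAAGUCUCU-3'

(a) The template strand is the reverse complement of the coding strand: complement GATGTAGAAGTGGGGTCGGGCGGTTTCAGAGA, then reverse.
(b) mRNA matches the coding strand with T→U.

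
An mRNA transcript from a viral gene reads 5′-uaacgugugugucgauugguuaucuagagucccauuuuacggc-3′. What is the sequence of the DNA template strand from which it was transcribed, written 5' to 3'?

5'-GCCGTAAAATGGGACTCTAGATAACCAATCGACACACACGTTA-3'

Replace U with T to get the coding DNA strand: TAACGTGTGTGTCGATTGGTTATCTAGAGTCCCATTTTACGGC. The template strand is its reverse complement (complement ATTGCACACACAGCTAACCAATAGATCTCAGGGTAAAATGCCG, then reverse).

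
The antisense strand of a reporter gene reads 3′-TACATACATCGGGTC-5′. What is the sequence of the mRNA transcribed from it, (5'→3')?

Reading the template 3'→5' as shown, RNA polymerase pairs each base (A→U, T→A, G↔C) to build mRNA 5'→3' directly.

5'-AUGUAUGUAGCCCAG-3'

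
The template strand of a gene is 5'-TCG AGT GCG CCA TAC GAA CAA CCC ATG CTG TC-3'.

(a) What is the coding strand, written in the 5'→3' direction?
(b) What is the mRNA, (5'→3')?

(a) 5'-GACAGCATGGGTTGTTCGTATGGCGCACTCGA-3'
(b) 5'-GACAGCAUGGGUUGUUCGUAUGGCGCACUCGA-3'

(a) The coding strand is the reverse complement of the template: complement AGCTCACGCGGTATGCTTGTTGGGTACGACAG, then reverse.
(b) mRNA has the coding-strand sequence with T→U.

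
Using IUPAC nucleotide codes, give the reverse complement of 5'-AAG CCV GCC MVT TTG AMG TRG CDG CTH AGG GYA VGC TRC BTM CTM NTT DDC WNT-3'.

Standard pairs A↔T, G↔C; ambiguity codes pair R↔Y, M↔K, W↔W, B↔V, D↔H, N↔N. Complement (TTCGGBCGGKBAAACTKCAYCGHCGADTCCCRTBCGAYGVAKGAKNAAHHGWNA), then reverse for 5'→3'.

5'-ANWGHHAANKAGKAVGYAGCBTRCCCTDAGCHGCYACKTCAAABKGGCBGGCTT-3'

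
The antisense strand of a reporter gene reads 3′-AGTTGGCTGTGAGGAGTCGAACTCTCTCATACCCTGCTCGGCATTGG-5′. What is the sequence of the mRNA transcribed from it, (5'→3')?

5'-UCAACCGACACUCCUCAGCUUGAGAGAGUAUGGGACGAGCCGUAACC-3'

Reading the template 3'→5' as shown, RNA polymerase pairs each base (A→U, T→A, G↔C) to build mRNA 5'→3' directly.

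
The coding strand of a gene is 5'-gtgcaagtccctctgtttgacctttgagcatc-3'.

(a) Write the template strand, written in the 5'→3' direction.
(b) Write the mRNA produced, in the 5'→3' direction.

(a) The template strand is the reverse complement of the coding strand: complement CACGTTCAGGGAGACAAACTGGAAACTCGTAG, then reverse.
(b) mRNA matches the coding strand with T→U.

(a) 5'-GATGCTCAAAGGTCAAACAGAGGGACTTGCAC-3'
(b) 5'-GUGCAAGUCCCUCUGUUUGACCUUUGAGCAUC-3'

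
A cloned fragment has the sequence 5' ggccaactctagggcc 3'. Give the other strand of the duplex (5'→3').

The complement of GGCCAACTCTAGGGCC is CCGGTTGAGATCCCGG (A↔T, G↔C). DNA strands are antiparallel, so the complementary strand runs 3'→5'; reversing gives the 5'→3' form.

5'-GGCCCTAGAGTTGGCC-3'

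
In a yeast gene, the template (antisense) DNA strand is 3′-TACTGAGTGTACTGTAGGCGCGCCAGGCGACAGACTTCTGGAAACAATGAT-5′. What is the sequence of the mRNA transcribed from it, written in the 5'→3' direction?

Reading the template 3'→5' as shown, RNA polymerase pairs each base (A→U, T→A, G↔C) to build mRNA 5'→3' directly.

5'-AUGACUCACAUGACAUCCGCGCGGUCCGCUGUCUGAAGACCUUUGUUACUA-3'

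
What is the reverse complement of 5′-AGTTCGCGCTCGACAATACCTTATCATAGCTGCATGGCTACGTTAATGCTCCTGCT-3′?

Reading the sequence 3'→5' and pairing each base (A↔T, G↔C) gives the reverse complement directly.

5'-AGCAGGAGCATTAACGTAGCCATGCAGCTATGATAAGGTATTGTCGAGCGCGAACT-3'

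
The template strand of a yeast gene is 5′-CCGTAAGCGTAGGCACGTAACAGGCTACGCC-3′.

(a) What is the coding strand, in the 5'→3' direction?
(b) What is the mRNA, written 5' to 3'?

(a) 5'-GGCGTAGCCTGTTACGTGCCTACGCTTACGG-3'
(b) 5'-GGCGUAGCCUGUUACGUGCCUACGCUUACGG-3'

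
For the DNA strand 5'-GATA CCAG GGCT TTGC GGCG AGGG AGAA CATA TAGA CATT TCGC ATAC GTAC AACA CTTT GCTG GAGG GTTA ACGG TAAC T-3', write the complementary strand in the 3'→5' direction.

Base-pairing A↔T, G↔C gives the complement. The complementary strand is antiparallel, so paired with a 5'→3' strand it runs 3'→5'.

3'-CTATGGTCCCGAAACGCCGCTCCCTCTTGTATATCTGTAAAGCGTATGCATGTTGTGAAACGACCTCCCAATTGCCATTGA-5'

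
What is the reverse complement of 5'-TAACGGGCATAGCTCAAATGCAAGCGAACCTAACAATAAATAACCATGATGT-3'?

Reading the sequence 3'→5' and pairing each base (A↔T, G↔C) gives the reverse complement directly.

5'-ACATCATGGTTATTTATTGTTAGGTTCGCTTGCATTTGAGCTATGCCCGTTA-3'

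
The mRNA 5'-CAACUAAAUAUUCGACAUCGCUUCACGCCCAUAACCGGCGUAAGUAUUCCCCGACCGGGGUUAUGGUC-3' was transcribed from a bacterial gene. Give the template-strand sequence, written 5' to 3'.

5'-GACCATAACCCCGGTCGGGGAATACTTACGCCGGTTATGGGCGTGAAGCGATGTCGAATATTTAGTTG-3'

Replace U with T to get the coding DNA strand: CAACTAAATATTCGACATCGCTTCACGCCCATAACCGGCGTAAGTATTCCCCGACCGGGGTTATGGTC. The template strand is its reverse complement (complement GTTGATTTATAAGCTGTAGCGAAGTGCGGGTATTGGCCGCATTCATAAGGGGCTGGCCCCAATACCAG, then reverse).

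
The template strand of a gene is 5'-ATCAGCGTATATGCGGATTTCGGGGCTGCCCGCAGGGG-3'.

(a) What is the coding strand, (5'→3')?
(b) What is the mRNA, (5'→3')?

(a) The coding strand is the reverse complement of the template: complement TAGTCGCATATACGCCTAAAGCCCCGACGGGCGTCCCC, then reverse.
(b) mRNA has the coding-strand sequence with T→U.

(a) 5'-CCCCTGCGGGCAGCCCCGAAATCCGCATATACGCTGAT-3'
(b) 5′-CCCCUGCGGGCAGCCCCGAAAUCCGCAUAUACGCUGAU-3′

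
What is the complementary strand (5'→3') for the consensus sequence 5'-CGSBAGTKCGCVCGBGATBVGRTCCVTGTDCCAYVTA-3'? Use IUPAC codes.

5'-TABRTGGHACABGGAYCBVATCVCGBGCGMACTVSCG-3'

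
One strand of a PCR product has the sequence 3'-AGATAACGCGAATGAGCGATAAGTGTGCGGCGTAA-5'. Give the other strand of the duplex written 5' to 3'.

The strand is given 3'→5', so its complement runs 5'→3' in the same left-to-right order: pair each base A↔T, G↔C.

5'-TCTATTGCGCTTACTCGCTATTCACACGCCGCATT-3'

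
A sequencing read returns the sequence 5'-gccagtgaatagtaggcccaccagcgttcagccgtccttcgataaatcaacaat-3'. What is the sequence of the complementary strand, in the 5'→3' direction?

Pairing A↔T and G↔C gives CGGTCACTTATCATCCGGGTGGTCGCAAGTCGGCAGGAAGCTATTTAGTTGTTA, running 3'→5'. Reverse for the 5'→3' convention.

5'-ATTGTTGATTTATCGAAGGACGGCTGAACGCTGGTGGGCCTACTATTCACTGGC-3'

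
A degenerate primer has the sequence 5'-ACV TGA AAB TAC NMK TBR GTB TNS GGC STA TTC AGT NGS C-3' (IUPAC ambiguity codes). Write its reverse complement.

5'-GSCNACTGAATASGCCSNAVACYVAMKNGTAVTTTCABGT-3'

Standard pairs A↔T, G↔C; ambiguity codes pair R↔Y, M↔K, S↔S, B↔V, N↔N. Complement (TGBACTTTVATGNKMAVYCAVANSCCGSATAAGTCANCSG), then reverse for 5'→3'.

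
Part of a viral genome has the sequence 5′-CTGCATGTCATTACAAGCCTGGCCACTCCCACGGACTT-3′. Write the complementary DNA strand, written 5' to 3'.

5'-AAGTCCGTGGGAGTGGCCAGGCTTGTAATGACATGCAG-3'

Pairing A↔T and G↔C gives GACGTACAGTAATGTTCGGACCGGTGAGGGTGCCTGAA, running 3'→5'. Reverse for the 5'→3' convention.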